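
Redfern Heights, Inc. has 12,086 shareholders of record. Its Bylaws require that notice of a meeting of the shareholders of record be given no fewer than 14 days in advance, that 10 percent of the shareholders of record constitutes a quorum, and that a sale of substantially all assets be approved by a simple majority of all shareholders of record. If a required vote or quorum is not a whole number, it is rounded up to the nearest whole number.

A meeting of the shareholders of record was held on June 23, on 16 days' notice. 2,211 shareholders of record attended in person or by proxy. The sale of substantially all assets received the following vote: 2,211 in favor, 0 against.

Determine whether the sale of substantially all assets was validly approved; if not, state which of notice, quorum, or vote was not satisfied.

Invalid — vote requirement not satisfied.

Notice: 16 days given; 14 required. Satisfied.
Quorum: 10% of 12,086 = 1,208.60, rounded up to 1,209; 2,211 present. Satisfied.
Vote: requires a majority of all shareholders of record (12,086); a majority of 12086 is 6044, so 6,044 needed; 2,211 in favor. Not satisfied.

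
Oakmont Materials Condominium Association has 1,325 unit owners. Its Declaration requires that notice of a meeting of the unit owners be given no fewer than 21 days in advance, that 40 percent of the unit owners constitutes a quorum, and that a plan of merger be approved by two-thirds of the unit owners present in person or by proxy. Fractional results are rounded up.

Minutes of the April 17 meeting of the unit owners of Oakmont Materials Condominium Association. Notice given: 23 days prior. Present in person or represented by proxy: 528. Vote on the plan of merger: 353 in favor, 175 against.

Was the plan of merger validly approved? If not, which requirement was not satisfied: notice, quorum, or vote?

Invalid — quorum requirement not satisfied.

Notice: 23 days given; 21 required. Satisfied.
Quorum: 40% of 1,325 = 530; 528 present. Not satisfied.
Vote: requires two-thirds of those present (528); 2/3 of 528 = 352, so 352 needed; 353 in favor. Satisfied.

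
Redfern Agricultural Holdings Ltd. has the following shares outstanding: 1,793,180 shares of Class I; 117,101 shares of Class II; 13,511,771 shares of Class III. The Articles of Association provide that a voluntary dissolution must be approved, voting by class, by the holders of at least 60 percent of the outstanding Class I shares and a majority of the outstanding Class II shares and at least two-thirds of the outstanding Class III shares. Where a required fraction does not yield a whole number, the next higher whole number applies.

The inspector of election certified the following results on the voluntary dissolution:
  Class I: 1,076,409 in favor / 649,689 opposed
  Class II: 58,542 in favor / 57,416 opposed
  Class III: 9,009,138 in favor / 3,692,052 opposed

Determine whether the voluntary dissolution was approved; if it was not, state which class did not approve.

Class I: 3/5 of 1793180 = 1075908; 1,075,908 required, 1,076,409 in favor — approved.
Class II: a majority of 117101 is 58551; 58,551 required, 58,542 in favor — not approved.
Class III: 2/3 of 13511771 = 9007847.33, rounded up to 9007848; 9,007,848 required, 9,009,138 in favor — approved.

Not approved — the Class II shares did not give the required vote.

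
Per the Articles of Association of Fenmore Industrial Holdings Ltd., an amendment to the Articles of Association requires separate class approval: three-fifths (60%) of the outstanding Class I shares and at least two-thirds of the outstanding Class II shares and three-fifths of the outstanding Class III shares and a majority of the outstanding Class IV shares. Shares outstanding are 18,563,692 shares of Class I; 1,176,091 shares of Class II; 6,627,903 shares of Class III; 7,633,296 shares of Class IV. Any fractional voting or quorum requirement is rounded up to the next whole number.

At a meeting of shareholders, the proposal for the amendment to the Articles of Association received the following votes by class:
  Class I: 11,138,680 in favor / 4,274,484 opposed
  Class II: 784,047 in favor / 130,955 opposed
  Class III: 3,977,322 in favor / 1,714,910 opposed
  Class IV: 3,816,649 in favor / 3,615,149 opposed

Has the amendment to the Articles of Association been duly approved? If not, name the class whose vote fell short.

Class I: 3/5 of 18563692 = 11138215.20, rounded up to 11138216; 11,138,216 required, 11,138,680 in favor — approved.
Class II: 2/3 of 1176091 = 784060.67, rounded up to 784061; 784,061 required, 784,047 in favor — not approved.
Class III: 3/5 of 6627903 = 3976741.80, rounded up to 3976742; 3,976,742 required, 3,977,322 in favor — approved.
Class IV: a majority of 7633296 is 3816649; 3,816,649 required, 3,816,649 in favor — approved.

Not approved — the Class II shares did not give the required vote.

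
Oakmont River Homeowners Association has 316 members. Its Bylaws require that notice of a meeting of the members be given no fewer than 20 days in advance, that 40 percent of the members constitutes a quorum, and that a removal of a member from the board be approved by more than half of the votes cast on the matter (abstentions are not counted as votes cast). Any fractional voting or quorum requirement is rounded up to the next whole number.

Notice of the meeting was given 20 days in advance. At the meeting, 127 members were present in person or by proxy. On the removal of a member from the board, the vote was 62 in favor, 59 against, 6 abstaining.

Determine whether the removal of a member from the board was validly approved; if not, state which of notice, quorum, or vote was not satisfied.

Valid — all requirements satisfied.

Notice: 20 days given; 20 required. Satisfied.
Quorum: 40% of 316 = 126.40, rounded up to 127; 127 present. Satisfied.
Vote: requires a majority of the votes cast (127 − 6 abstaining = 121); a majority of 121 is 61, so 61 needed; 62 in favor. Satisfied.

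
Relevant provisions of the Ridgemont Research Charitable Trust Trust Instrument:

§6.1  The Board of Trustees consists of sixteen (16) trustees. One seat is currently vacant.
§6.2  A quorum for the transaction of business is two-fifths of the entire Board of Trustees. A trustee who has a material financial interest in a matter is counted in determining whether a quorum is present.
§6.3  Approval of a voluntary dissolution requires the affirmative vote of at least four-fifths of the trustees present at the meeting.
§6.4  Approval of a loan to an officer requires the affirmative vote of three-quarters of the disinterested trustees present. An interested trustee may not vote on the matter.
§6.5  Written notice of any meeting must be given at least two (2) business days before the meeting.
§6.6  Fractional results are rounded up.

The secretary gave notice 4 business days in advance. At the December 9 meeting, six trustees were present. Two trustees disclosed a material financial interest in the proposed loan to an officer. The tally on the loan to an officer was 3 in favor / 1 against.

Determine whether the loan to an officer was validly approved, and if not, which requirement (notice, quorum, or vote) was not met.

Invalid — quorum requirement not satisfied.

Notice: 4 business days given; 2 required (4 ≥ 2). Satisfied.
Quorum: 6 present (interested trustees count toward quorum); quorum is 7. Not satisfied.
Vote: the loan to an officer requires three-fourths of the disinterested trustees present (6 − 2 = 4). 3/4 of 4 = 3, so 3 affirmative votes are needed; 3 voted in favor. Satisfied. (Moot — without a quorum no business can be validly transacted.)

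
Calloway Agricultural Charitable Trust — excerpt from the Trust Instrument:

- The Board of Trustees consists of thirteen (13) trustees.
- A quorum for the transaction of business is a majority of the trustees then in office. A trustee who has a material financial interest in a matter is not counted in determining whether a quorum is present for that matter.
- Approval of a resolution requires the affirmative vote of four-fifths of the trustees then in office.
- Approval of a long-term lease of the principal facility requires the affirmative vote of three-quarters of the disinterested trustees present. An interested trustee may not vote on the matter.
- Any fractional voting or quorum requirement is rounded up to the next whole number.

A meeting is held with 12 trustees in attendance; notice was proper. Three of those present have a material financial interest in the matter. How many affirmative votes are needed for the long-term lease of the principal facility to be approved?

7

The long-term lease of the principal facility requires three-fourths of the disinterested trustees present (12 − 3 = 9).
3/4 of 9 = 6.75, rounded up to 7.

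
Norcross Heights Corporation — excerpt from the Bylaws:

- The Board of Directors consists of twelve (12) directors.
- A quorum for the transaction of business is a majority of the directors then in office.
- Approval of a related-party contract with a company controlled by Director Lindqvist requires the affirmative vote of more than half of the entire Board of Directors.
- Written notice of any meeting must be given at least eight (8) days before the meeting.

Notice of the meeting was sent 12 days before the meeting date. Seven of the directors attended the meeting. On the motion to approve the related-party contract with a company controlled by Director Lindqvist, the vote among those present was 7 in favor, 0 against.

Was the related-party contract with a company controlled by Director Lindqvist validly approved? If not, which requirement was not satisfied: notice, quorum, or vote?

Notice: 12 days given; 8 required (12 ≥ 8). Satisfied.
Quorum: 7 present; quorum is 7. Satisfied.
Vote: the related-party contract with a company controlled by Director Lindqvist requires a majority of the entire Board of Directors (12). A majority of 12 is 7, so 7 affirmative votes are needed; 7 voted in favor. Satisfied.

Valid — all requirements satisfied.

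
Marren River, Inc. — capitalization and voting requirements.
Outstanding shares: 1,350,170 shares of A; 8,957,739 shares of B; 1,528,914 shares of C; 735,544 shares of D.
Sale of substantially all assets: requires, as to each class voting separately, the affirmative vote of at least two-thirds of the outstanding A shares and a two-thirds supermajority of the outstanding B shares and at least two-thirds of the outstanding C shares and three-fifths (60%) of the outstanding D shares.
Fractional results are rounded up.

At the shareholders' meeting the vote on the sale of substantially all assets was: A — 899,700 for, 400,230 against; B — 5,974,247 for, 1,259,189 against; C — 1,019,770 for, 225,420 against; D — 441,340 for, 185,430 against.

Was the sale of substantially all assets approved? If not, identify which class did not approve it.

Not approved — the A shares did not give the required vote.

A: 2/3 of 1350170 = 900113.33, rounded up to 900114; 900,114 required, 899,700 in favor — not approved.
B: 2/3 of 8957739 = 5971826; 5,971,826 required, 5,974,247 in favor — approved.
C: 2/3 of 1528914 = 1019276; 1,019,276 required, 1,019,770 in favor — approved.
D: 3/5 of 735544 = 441326.40, rounded up to 441327; 441,327 required, 441,340 in favor — approved.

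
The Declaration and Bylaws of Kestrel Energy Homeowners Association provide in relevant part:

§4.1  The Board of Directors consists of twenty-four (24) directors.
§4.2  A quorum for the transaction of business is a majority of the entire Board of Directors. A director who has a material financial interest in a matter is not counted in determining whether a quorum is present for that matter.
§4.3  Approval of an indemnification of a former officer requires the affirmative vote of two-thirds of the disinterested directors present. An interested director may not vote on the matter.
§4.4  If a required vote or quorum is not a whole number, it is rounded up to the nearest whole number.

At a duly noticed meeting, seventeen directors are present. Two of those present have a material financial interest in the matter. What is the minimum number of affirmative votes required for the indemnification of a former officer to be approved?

10

The indemnification of a former officer requires two-thirds of the disinterested directors present (17 − 2 = 15).
2/3 of 15 = 10.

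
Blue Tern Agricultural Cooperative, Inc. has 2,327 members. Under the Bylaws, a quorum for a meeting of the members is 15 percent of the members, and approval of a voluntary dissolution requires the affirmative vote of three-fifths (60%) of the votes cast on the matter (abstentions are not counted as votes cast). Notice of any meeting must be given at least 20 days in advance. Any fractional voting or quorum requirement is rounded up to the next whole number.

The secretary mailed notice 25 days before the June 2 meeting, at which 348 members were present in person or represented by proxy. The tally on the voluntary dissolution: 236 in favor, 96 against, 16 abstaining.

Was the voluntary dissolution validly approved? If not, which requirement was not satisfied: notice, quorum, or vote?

Notice: 25 days given; 20 required. Satisfied.
Quorum: 15% of 2,327 = 349.05, rounded up to 350; 348 present. Not satisfied.
Vote: requires three-fifths of the votes cast (348 − 16 abstaining = 332); 3/5 of 332 = 199.20, rounded up to 200, so 200 needed; 236 in favor. Satisfied.

Invalid — quorum requirement not satisfied.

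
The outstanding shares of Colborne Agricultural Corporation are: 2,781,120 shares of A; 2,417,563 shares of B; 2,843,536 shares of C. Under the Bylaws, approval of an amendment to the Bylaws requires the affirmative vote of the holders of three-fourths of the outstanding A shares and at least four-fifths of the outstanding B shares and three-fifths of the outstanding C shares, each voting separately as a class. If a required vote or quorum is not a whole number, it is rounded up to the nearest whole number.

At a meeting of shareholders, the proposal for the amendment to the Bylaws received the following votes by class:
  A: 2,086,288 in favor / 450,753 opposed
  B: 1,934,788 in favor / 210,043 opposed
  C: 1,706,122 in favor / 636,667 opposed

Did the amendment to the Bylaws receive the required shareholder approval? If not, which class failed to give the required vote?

A: 3/4 of 2781120 = 2085840; 2,085,840 required, 2,086,288 in favor — approved.
B: 4/5 of 2417563 = 1934050.40, rounded up to 1934051; 1,934,051 required, 1,934,788 in favor — approved.
C: 3/5 of 2843536 = 1706121.60, rounded up to 1706122; 1,706,122 required, 1,706,122 in favor — approved.

Approved — every class gave the required vote.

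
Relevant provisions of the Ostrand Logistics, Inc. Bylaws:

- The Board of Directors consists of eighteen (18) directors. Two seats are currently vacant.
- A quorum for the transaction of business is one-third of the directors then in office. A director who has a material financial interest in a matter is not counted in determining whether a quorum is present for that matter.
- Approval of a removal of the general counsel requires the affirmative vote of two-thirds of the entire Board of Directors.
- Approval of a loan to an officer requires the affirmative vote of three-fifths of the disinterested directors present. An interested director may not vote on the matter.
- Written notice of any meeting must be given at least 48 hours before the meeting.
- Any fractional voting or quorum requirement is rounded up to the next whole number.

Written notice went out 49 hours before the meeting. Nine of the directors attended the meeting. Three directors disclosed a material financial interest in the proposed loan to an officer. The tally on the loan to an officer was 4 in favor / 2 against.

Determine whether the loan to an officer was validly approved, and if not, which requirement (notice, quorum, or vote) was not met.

Notice: 49 hours given; 48 required (49 ≥ 48). Satisfied.
Quorum: 9 present, but the 3 interested directors do not count, leaving 6. Quorum is 6. Satisfied.
Vote: the loan to an officer requires three-fifths of the disinterested directors present (9 − 3 = 6). 3/5 of 6 = 3.60, rounded up to 4, so 4 affirmative votes are needed; 4 voted in favor. Satisfied.

Valid — all requirements satisfied.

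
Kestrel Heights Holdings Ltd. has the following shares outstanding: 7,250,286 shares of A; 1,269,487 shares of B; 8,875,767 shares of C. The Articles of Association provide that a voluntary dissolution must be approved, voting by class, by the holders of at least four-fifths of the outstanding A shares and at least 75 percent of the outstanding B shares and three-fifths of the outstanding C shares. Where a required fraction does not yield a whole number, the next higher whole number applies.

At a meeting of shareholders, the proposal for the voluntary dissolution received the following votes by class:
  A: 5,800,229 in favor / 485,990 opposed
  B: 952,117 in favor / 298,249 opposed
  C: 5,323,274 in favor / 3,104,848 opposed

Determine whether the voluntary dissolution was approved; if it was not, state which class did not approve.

A: 4/5 of 7250286 = 5800228.80, rounded up to 5800229; 5,800,229 required, 5,800,229 in favor — approved.
B: 3/4 of 1269487 = 952115.25, rounded up to 952116; 952,116 required, 952,117 in favor — approved.
C: 3/5 of 8875767 = 5325460.20, rounded up to 5325461; 5,325,461 required, 5,323,274 in favor — not approved.

Not approved — the C shares did not give the required vote.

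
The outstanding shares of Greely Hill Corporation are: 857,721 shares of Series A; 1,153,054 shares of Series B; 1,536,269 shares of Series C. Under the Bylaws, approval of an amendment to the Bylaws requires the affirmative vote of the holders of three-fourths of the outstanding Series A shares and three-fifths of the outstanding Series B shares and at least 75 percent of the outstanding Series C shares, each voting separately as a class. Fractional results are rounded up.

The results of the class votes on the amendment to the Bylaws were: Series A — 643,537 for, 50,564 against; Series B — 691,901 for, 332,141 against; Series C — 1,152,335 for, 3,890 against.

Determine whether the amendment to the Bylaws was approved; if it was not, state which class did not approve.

Series A: 3/4 of 857721 = 643290.75, rounded up to 643291; 643,291 required, 643,537 in favor — approved.
Series B: 3/5 of 1153054 = 691832.40, rounded up to 691833; 691,833 required, 691,901 in favor — approved.
Series C: 3/4 of 1536269 = 1152201.75, rounded up to 1152202; 1,152,202 required, 1,152,335 in favor — approved.

Approved — every class gave the required vote.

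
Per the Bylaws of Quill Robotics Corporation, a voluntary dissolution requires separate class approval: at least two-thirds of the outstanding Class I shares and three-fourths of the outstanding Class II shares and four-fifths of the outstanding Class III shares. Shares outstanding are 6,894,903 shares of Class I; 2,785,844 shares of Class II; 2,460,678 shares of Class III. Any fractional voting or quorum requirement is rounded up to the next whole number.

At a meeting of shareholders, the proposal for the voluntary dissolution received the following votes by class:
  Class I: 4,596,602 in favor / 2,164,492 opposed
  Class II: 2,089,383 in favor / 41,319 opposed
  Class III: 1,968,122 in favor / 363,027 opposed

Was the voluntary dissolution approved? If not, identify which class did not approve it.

Class I: 2/3 of 6894903 = 4596602; 4,596,602 required, 4,596,602 in favor — approved.
Class II: 3/4 of 2785844 = 2089383; 2,089,383 required, 2,089,383 in favor — approved.
Class III: 4/5 of 2460678 = 1968542.40, rounded up to 1968543; 1,968,543 required, 1,968,122 in favor — not approved.

Not approved — the Class III shares did not give the required vote.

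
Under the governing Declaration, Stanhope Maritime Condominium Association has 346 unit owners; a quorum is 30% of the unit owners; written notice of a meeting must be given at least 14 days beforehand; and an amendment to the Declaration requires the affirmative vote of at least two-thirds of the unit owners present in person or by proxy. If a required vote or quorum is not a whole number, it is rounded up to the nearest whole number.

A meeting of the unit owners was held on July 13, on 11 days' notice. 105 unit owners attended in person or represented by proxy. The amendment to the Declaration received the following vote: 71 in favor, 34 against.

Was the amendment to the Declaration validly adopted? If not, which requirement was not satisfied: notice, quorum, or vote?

Invalid — notice requirement not satisfied.

Notice: 11 days given; 14 required. Not satisfied.
Quorum: 30% of 346 = 103.80, rounded up to 104; 105 present. Satisfied.
Vote: requires two-thirds of those present (105); 2/3 of 105 = 70, so 70 needed; 71 in favor. Satisfied.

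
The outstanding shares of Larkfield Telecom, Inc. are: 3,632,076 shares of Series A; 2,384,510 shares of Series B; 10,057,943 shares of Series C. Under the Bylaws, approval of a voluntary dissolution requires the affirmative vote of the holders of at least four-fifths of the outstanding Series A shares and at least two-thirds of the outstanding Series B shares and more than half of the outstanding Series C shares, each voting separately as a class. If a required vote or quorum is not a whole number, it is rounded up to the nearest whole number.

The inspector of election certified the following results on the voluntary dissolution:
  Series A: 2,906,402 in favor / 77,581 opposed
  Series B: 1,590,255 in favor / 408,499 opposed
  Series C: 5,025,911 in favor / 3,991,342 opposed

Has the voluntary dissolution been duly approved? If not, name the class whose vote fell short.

Not approved — the Series C shares did not give the required vote.

Series A: 4/5 of 3632076 = 2905660.80, rounded up to 2905661; 2,905,661 required, 2,906,402 in favor — approved.
Series B: 2/3 of 2384510 = 1589673.33, rounded up to 1589674; 1,589,674 required, 1,590,255 in favor — approved.
Series C: a majority of 10057943 is 5028972; 5,028,972 required, 5,025,911 in favor — not approved.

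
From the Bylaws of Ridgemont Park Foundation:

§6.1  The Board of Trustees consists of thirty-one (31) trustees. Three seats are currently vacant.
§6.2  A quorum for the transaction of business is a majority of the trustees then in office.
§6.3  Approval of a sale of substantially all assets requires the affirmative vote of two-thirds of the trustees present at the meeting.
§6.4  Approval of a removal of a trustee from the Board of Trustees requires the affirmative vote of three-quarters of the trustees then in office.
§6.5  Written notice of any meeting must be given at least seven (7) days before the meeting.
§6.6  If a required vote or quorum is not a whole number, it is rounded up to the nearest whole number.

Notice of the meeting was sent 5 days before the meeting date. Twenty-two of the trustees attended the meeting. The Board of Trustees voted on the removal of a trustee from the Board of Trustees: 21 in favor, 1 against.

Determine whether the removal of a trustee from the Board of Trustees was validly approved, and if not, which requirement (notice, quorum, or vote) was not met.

Notice: 5 days given; 7 required (5 < 7). Not satisfied.
Quorum: 22 present; quorum is 15. Satisfied.
Vote: the removal of a trustee from the Board of Trustees requires three-fourths of the trustees then in office (28). 3/4 of 28 = 21, so 21 affirmative votes are needed; 21 voted in favor. Satisfied.

Invalid — notice requirement not satisfied.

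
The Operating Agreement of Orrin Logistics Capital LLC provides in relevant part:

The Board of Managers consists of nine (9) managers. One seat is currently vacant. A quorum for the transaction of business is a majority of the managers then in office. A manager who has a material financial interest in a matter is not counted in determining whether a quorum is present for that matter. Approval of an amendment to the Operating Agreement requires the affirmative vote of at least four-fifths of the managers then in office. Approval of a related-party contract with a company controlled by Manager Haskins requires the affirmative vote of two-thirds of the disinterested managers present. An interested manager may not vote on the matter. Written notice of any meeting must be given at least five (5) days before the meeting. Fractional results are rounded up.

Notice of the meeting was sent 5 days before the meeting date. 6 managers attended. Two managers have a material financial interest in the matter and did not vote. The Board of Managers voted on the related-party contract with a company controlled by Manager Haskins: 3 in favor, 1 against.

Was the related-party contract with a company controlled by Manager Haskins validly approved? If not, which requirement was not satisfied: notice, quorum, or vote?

Invalid — quorum requirement not satisfied.

Notice: 5 days given; 5 required (5 ≥ 5). Satisfied.
Quorum: 6 present, but the 2 interested managers do not count, leaving 4. Quorum is 5. Not satisfied.
Vote: the related-party contract with a company controlled by Manager Haskins requires two-thirds of the disinterested managers present (6 − 2 = 4). 2/3 of 4 = 2.67, rounded up to 3, so 3 affirmative votes are needed; 3 voted in favor. Satisfied. (Moot — without a quorum no business can be validly transacted.)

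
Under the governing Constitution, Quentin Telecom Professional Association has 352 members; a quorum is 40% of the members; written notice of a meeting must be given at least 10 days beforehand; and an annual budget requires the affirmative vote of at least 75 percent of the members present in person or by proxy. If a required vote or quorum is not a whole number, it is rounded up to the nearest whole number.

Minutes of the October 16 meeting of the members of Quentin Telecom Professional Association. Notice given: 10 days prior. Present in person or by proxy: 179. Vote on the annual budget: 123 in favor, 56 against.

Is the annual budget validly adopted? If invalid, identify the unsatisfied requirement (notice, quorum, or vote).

Invalid — vote requirement not satisfied.

Notice: 10 days given; 10 required. Satisfied.
Quorum: 40% of 352 = 140.80, rounded up to 141; 179 present. Satisfied.
Vote: requires three-fourths of those present (179); 3/4 of 179 = 134.25, rounded up to 135, so 135 needed; 123 in favor. Not satisfied.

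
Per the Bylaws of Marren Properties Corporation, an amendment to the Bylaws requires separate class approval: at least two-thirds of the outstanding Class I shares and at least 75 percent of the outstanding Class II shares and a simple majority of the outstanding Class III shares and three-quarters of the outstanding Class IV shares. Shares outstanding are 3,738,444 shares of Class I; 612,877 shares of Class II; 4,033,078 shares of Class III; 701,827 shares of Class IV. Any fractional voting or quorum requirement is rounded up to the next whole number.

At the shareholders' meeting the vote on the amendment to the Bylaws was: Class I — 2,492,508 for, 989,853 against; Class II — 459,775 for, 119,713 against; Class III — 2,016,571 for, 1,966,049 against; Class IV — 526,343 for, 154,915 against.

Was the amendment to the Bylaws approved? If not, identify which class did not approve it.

Class I: 2/3 of 3738444 = 2492296; 2,492,296 required, 2,492,508 in favor — approved.
Class II: 3/4 of 612877 = 459657.75, rounded up to 459658; 459,658 required, 459,775 in favor — approved.
Class III: a majority of 4033078 is 2016540; 2,016,540 required, 2,016,571 in favor — approved.
Class IV: 3/4 of 701827 = 526370.25, rounded up to 526371; 526,371 required, 526,343 in favor — not approved.

Not approved — the Class IV shares did not give the required vote.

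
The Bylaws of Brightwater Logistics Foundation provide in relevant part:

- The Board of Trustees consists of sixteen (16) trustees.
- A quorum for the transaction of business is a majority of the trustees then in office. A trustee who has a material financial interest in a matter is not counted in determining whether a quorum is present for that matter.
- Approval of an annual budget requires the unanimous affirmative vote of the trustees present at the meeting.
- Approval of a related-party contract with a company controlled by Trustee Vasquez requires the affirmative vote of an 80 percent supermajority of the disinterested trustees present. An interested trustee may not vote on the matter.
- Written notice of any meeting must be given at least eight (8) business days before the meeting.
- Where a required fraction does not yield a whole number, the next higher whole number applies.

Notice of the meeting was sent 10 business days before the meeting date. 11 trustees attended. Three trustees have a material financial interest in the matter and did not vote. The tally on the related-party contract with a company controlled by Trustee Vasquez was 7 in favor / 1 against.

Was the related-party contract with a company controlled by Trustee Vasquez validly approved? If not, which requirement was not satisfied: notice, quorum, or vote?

Notice: 10 business days given; 8 required (10 ≥ 8). Satisfied.
Quorum: 11 present, but the 3 interested trustees do not count, leaving 8. Quorum is 9. Not satisfied.
Vote: the related-party contract with a company controlled by Trustee Vasquez requires four-fifths of the disinterested trustees present (11 − 3 = 8). 4/5 of 8 = 6.40, rounded up to 7, so 7 affirmative votes are needed; 7 voted in favor. Satisfied. (Moot — without a quorum no business can be validly transacted.)

Invalid — quorum requirement not satisfied.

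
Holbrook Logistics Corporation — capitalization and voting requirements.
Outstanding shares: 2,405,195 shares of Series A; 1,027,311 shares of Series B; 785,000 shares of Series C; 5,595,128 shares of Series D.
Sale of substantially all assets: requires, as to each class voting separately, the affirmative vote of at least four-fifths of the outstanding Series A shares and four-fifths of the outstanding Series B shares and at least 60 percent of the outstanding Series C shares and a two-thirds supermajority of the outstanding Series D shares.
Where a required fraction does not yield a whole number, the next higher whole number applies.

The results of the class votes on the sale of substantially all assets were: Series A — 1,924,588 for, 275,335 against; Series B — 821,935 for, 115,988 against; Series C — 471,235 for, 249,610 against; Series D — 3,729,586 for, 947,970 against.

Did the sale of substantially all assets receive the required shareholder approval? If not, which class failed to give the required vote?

Not approved — the Series D shares did not give the required vote.

Series A: 4/5 of 2405195 = 1924156; 1,924,156 required, 1,924,588 in favor — approved.
Series B: 4/5 of 1027311 = 821848.80, rounded up to 821849; 821,849 required, 821,935 in favor — approved.
Series C: 3/5 of 785000 = 471000; 471,000 required, 471,235 in favor — approved.
Series D: 2/3 of 5595128 = 3730085.33, rounded up to 3730086; 3,730,086 required, 3,729,586 in favor — not approved.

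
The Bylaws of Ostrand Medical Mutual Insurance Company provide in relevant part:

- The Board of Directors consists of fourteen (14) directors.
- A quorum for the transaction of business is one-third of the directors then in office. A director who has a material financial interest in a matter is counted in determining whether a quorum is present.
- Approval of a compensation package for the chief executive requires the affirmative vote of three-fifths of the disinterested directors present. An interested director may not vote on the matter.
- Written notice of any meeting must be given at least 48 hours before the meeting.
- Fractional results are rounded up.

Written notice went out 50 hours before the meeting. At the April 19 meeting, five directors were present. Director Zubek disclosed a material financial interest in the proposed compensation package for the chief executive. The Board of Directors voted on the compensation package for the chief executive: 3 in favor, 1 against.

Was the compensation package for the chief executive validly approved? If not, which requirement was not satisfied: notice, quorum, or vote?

Valid — all requirements satisfied.

Notice: 50 hours given; 48 required (50 ≥ 48). Satisfied.
Quorum: 5 present (interested directors count toward quorum); quorum is 5. Satisfied.
Vote: the compensation package for the chief executive requires three-fifths of the disinterested directors present (5 − 1 = 4). 3/5 of 4 = 2.40, rounded up to 3, so 3 affirmative votes are needed; 3 voted in favor. Satisfied.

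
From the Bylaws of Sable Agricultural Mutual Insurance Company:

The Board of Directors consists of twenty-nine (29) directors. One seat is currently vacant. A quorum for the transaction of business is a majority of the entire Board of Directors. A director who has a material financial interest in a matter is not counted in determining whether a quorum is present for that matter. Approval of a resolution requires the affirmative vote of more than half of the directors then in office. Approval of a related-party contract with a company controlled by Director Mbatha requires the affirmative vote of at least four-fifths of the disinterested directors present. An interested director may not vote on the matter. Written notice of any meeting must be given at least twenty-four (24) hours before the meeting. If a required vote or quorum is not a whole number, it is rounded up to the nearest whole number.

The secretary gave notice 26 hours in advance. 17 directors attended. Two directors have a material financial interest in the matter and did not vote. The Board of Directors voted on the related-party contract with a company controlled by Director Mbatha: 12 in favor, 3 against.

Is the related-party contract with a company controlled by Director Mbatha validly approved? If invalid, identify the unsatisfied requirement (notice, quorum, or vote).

Valid — all requirements satisfied.

Notice: 26 hours given; 24 required (26 ≥ 24). Satisfied.
Quorum: 17 present, but the 2 interested directors do not count, leaving 15. Quorum is 15. Satisfied.
Vote: the related-party contract with a company controlled by Director Mbatha requires four-fifths of the disinterested directors present (17 − 2 = 15). 4/5 of 15 = 12, so 12 affirmative votes are needed; 12 voted in favor. Satisfied.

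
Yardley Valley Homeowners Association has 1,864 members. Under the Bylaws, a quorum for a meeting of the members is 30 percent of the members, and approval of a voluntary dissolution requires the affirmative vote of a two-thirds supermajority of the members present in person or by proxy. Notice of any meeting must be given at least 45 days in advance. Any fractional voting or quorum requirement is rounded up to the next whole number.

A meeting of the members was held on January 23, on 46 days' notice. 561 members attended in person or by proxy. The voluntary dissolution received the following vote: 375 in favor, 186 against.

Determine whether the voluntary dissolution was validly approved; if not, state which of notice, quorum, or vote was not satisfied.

Notice: 46 days given; 45 required. Satisfied.
Quorum: 30% of 1,864 = 559.20, rounded up to 560; 561 present. Satisfied.
Vote: requires two-thirds of those present (561); 2/3 of 561 = 374, so 374 needed; 375 in favor. Satisfied.

Valid — all requirements satisfied.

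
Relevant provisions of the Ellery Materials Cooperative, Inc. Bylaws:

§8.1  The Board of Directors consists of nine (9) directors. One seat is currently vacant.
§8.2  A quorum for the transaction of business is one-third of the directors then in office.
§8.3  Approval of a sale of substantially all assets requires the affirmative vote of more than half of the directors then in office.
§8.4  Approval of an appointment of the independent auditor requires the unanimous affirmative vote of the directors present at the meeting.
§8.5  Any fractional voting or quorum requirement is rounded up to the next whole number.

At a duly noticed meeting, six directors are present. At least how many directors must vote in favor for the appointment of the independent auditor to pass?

The appointment of the independent auditor requires the unanimous vote of the directors present (6).
Unanimous means all 6.

6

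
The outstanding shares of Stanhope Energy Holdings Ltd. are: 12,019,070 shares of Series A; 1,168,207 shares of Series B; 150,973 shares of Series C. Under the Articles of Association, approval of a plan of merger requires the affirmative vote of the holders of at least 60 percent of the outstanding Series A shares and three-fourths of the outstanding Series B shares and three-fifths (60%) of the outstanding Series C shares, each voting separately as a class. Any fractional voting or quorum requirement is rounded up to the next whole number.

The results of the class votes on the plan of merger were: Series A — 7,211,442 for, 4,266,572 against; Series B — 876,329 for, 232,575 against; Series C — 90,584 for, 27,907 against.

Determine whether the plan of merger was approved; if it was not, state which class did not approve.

Approved — every class gave the required vote.

Series A: 3/5 of 12019070 = 7211442; 7,211,442 required, 7,211,442 in favor — approved.
Series B: 3/4 of 1168207 = 876155.25, rounded up to 876156; 876,156 required, 876,329 in favor — approved.
Series C: 3/5 of 150973 = 90583.80, rounded up to 90584; 90,584 required, 90,584 in favor — approved.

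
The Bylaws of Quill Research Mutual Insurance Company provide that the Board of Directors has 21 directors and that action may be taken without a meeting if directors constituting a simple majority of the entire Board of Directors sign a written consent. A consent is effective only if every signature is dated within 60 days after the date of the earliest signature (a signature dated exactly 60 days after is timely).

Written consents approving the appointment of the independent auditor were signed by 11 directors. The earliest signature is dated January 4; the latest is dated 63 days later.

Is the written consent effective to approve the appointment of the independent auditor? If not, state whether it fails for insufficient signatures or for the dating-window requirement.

Signatures required: a simple majority of 21 — a majority of 21 is 11, so 11 needed; 11 signed. Sufficient.
Dating window: the latest signature is 63 days after the earliest; the limit is 60 days. Outside the window.

Not effective — dating-window requirement not satisfied.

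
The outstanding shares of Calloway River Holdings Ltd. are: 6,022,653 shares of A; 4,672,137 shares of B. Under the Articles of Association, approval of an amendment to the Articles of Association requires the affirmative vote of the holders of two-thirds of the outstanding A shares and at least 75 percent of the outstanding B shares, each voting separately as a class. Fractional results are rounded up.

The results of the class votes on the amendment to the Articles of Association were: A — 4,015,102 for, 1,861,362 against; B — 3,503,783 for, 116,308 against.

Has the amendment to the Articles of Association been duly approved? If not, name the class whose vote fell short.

Not approved — the B shares did not give the required vote.

A: 2/3 of 6022653 = 4015102; 4,015,102 required, 4,015,102 in favor — approved.
B: 3/4 of 4672137 = 3504102.75, rounded up to 3504103; 3,504,103 required, 3,503,783 in favor — not approved.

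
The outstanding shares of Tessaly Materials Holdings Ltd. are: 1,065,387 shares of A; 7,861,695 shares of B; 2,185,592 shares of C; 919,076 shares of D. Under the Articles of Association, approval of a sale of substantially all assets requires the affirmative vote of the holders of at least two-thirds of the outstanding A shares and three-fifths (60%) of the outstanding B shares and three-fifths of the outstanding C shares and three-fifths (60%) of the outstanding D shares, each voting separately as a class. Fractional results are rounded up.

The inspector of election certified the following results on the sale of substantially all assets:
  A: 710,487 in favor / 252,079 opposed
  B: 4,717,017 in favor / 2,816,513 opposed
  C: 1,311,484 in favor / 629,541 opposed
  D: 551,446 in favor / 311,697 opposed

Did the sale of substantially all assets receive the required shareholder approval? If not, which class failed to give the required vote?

Approved — every class gave the required vote.

A: 2/3 of 1065387 = 710258; 710,258 required, 710,487 in favor — approved.
B: 3/5 of 7861695 = 4717017; 4,717,017 required, 4,717,017 in favor — approved.
C: 3/5 of 2185592 = 1311355.20, rounded up to 1311356; 1,311,356 required, 1,311,484 in favor — approved.
D: 3/5 of 919076 = 551445.60, rounded up to 551446; 551,446 required, 551,446 in favor — approved.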